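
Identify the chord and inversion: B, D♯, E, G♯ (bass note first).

E major seventh, second inversion

The pitch classes B, D#, E, G# arrange in thirds as E–G#–B–D#: an E major seventh chord.
The lowest note is B, the fifth of the chord, so this is second inversion (figured bass 4/3).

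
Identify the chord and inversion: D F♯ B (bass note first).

Reducing to letter names: D, F#, B. These stack in thirds as B–D–F# — a B minor triad.
With the third (D) in the bass, the chord is in first inversion (figured bass 6).

B minor, first inversion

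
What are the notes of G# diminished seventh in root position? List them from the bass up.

The chord tones are G#–B–D–F. With the root (G#) lowest for root position: G#, B, D, F.

G#, B, D, F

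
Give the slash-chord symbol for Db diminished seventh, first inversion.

Dbdim7/Fb

First inversion of Db diminished seventh has the third (Fb) in the bass. As a slash chord: Dbdim7/Fb.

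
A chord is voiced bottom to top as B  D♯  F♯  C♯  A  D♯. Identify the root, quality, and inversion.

B dominant ninth, root position

The pitch classes B, D#, F#, C#, A arrange in thirds as B–D#–F#–A–C#: a B dominant ninth chord.
With the root (B) in the bass, the chord is in root position.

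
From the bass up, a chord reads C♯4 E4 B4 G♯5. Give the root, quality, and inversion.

The distinct note names are C#, E, B, G#. Stacked in thirds they read C#–E–G#–B, which is a minor seventh chord on C#.
C# is the root of C# minor seventh; root in the bass means root position (figured bass 7).

C# minor seventh, root position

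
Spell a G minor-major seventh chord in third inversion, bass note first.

G minor-major seventh is G–Bb–D–F#. Third inversion puts the seventh (F#) in the bass, with the remaining tones above: F#, G, Bb, D.

F#, G, Bb, D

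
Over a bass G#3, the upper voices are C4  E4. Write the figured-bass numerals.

6/4

The notes G#, C, E stack in thirds as C–E–G# — a C augmented triad. The bass G# is the fifth, so this is second inversion: figured 6/4.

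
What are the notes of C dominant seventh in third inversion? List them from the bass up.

Bb, C, E, G

C dominant seventh is C–E–G–Bb. Third inversion puts the seventh (Bb) in the bass, with the remaining tones above: Bb, C, E, G.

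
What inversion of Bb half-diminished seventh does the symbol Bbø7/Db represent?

first inversion

Bbø7/Db means Bb half-diminished seventh with Db in the bass. Db is the third of Bb half-diminished seventh (Bb–Db–Fb–Ab), so this is first inversion.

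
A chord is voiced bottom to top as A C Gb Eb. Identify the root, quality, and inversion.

The pitch classes A, C, Gb, Eb arrange in thirds as A–C–Eb–Gb: an A diminished seventh chord.
A is the root of A diminished seventh; root in the bass means root position (figured bass 7).

A diminished seventh, root position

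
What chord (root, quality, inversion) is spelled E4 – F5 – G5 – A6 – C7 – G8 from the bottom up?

The pitch classes E, F, G, A, C arrange in thirds as F–A–C–E–G: an F major ninth chord.
With the seventh (E) in the bass, the chord is in third inversion.

F major ninth, third inversion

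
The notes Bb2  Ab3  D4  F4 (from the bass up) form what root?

The distinct letter names are Bb, Ab, D, F. Arranged as a stack of thirds they read Bb–D–F–Ab, so Bb is the root (a Bb dominant seventh chord).

Bb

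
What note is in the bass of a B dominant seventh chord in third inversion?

A

The seventh of B dominant seventh (B–D#–F#–A) is A; that is the bass in third inversion.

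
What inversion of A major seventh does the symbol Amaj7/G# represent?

Amaj7/G# means A major seventh with G# in the bass. G# is the seventh of A major seventh (A–C#–E–G#), so this is third inversion.

third inversion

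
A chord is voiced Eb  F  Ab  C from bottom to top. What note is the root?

Eb, F, Ab, C are the tones of an F minor seventh chord (F–Ab–C–Eb), making F the root.

F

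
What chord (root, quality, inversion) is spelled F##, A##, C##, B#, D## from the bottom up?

B# major ninth, second inversion

The pitch classes F##, A##, C##, B#, D## arrange in thirds as B#–D##–F##–A##–C##: a B# major ninth chord.
F## is the fifth of B# major ninth; fifth in the bass means second inversion.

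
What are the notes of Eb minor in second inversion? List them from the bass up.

The chord tones are Eb–Gb–Bb. With the fifth (Bb) lowest for second inversion: Bb, Eb, Gb.

Bb, Eb, Gb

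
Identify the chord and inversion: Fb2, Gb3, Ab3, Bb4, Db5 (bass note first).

Gb dominant ninth, third inversion

The pitch classes Fb, Gb, Ab, Bb, Db arrange in thirds as Gb–Bb–Db–Fb–Ab: a Gb dominant ninth chord.
Fb is the seventh of Gb dominant ninth; seventh in the bass means third inversion.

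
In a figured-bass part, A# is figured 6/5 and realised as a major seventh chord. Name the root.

The figures 6/5 mean the third of the chord is in the bass. If A# is the third of a major seventh chord, the root is F# (chord tones F#–A#–C#–E#).

F#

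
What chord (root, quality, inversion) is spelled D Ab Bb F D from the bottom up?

The distinct note names are D, Ab, Bb, F. Stacked in thirds they read Bb–D–F–Ab, which is a dominant seventh chord on Bb.
With the third (D) in the bass, the chord is in first inversion (figured bass 6/5).

Bb dominant seventh, first inversion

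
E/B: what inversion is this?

E/B means E major with B in the bass. B is the fifth of E major (E–G#–B), so this is second inversion.

second inversion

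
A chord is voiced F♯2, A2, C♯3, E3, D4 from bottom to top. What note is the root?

Reordering F#, A, C#, E, D into stacked thirds gives D–F#–A–C#–E; the bottom of that stack, D, is the root.

D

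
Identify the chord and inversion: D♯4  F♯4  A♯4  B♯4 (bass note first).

B# half-diminished seventh, first inversion

Reducing to letter names: D#, F#, A#, B#. These stack in thirds as B#–D#–F#–A# — a B# half-diminished seventh chord.
The lowest note is D#, the third of the chord, so this is first inversion (figured bass 6/5).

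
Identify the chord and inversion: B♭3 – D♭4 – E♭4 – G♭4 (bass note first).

Reducing to letter names: Bb, Db, Eb, Gb. These stack in thirds as Eb–Gb–Bb–Db — an Eb minor seventh chord.
Bb is the fifth of Eb minor seventh; fifth in the bass means second inversion (figured bass 4/3).

Eb minor seventh, second inversion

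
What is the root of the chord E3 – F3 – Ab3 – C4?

E, F, Ab, C are the tones of an F minor-major seventh chord (F–Ab–C–E), making F the root.

F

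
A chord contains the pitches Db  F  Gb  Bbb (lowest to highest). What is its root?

Reordering Db, F, Gb, Bbb into stacked thirds gives Gb–Bbb–Db–F; the bottom of that stack, Gb, is the root.

Gb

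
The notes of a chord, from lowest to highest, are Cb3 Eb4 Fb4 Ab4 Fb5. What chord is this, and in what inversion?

The pitch classes Cb, Eb, Fb, Ab arrange in thirds as Fb–Ab–Cb–Eb: an Fb major seventh chord.
Cb is the fifth of Fb major seventh; fifth in the bass means second inversion (figured bass 4/3).

Fb major seventh, second inversion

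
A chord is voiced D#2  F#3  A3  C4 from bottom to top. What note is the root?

D#

Reordering D#, F#, A, C into stacked thirds gives D#–F#–A–C; the bottom of that stack, D#, is the root.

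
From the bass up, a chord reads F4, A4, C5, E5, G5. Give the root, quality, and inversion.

F major ninth, root position

Reducing to letter names: F, A, C, E, G. These stack in thirds as F–A–C–E–G — an F major ninth chord.
F is the root of F major ninth; root in the bass means root position.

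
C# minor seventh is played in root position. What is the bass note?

C#

The root of C# minor seventh (C#–E–G#–B) is C#; that is the bass in root position.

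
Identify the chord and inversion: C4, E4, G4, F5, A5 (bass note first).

F major ninth, second inversion

The pitch classes C, E, G, F, A arrange in thirds as F–A–C–E–G: an F major ninth chord.
The lowest note is C, the fifth of the chord, so this is second inversion.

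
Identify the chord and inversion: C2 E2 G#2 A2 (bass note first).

Reducing to letter names: C, E, G#, A. These stack in thirds as A–C–E–G# — an A minor-major seventh chord.
C is the third of A minor-major seventh; third in the bass means first inversion (figured bass 6/5).

A minor-major seventh, first inversion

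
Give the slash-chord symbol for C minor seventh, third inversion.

Cm7/Bb

Third inversion of C minor seventh has the seventh (Bb) in the bass. As a slash chord: Cm7/Bb.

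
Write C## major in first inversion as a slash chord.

First inversion of C## major has the third (E##) in the bass. As a slash chord: C##maj/E##.

C##maj/E##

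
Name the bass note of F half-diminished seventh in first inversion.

The third of F half-diminished seventh (F–Ab–Cb–Eb) is Ab; that is the bass in first inversion.

Ab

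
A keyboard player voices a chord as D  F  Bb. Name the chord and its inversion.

Bb major, first inversion

Reducing to letter names: D, F, Bb. These stack in thirds as Bb–D–F — a Bb major triad.
D is the third of Bb major; third in the bass means first inversion (figured bass 6).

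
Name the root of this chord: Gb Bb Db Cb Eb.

Gb, Bb, Db, Cb, Eb are the tones of a Cb major ninth chord (Cb–Eb–Gb–Bb–Db), making Cb the root.

Cb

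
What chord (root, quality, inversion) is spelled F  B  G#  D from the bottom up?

G# diminished seventh, third inversion

Reducing to letter names: F, B, G#, D. These stack in thirds as G#–B–D–F — a G# diminished seventh chord.
With the seventh (F) in the bass, the chord is in third inversion (figured bass 4/2).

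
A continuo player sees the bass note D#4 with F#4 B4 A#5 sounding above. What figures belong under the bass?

6/5

The notes D#, F#, B, A# stack in thirds as B–D#–F#–A# — a B major seventh chord. The bass D# is the third, so this is first inversion: figured 6/5.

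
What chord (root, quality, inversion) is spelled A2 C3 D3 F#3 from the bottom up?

D dominant seventh, second inversion

Reducing to letter names: A, C, D, F#. These stack in thirds as D–F#–A–C — a D dominant seventh chord.
A is the fifth of D dominant seventh; fifth in the bass means second inversion (figured bass 4/3).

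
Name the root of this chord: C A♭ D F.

D

The distinct letter names are C, Ab, D, F. Arranged as a stack of thirds they read D–F–Ab–C, so D is the root (a D half-diminished seventh chord).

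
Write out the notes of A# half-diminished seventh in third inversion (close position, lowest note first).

G#, A#, C#, E

The chord tones are A#–C#–E–G#. With the seventh (G#) lowest for third inversion: G#, A#, C#, E.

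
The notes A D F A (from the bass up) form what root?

D

Reordering A, D, F into stacked thirds gives D–F–A; the bottom of that stack, D, is the root.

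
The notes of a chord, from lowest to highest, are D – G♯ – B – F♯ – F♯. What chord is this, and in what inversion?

Reducing to letter names: D, G#, B, F#. These stack in thirds as G#–B–D–F# — a G# half-diminished seventh chord.
D is the fifth of G# half-diminished seventh; fifth in the bass means second inversion (figured bass 4/3).

G# half-diminished seventh, second inversion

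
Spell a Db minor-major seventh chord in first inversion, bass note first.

Fb, Ab, C, Db

The chord tones are Db–Fb–Ab–C. With the third (Fb) lowest for first inversion: Fb, Ab, C, Db.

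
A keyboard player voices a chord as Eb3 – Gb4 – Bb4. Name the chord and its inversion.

The distinct note names are Eb, Gb, Bb. Stacked in thirds they read Eb–Gb–Bb, which is a minor triad on Eb.
With the root (Eb) in the bass, the chord is in root position (figured bass 5/3).

Eb minor, root position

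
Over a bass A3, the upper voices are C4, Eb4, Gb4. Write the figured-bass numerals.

The notes A, C, Eb, Gb stack in thirds as A–C–Eb–Gb — an A diminished seventh chord. The bass A is the root, so this is root position: figured 7.

7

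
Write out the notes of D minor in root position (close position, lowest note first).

D minor is D–F–A. Root position puts the root (D) in the bass, with the remaining tones above: D, F, A.

D, F, A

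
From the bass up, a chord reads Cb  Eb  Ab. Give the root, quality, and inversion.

Ab minor, first inversion

Reducing to letter names: Cb, Eb, Ab. These stack in thirds as Ab–Cb–Eb — an Ab minor triad.
With the third (Cb) in the bass, the chord is in first inversion (figured bass 6).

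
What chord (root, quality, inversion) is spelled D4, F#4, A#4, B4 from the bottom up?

The pitch classes D, F#, A#, B arrange in thirds as B–D–F#–A#: a B minor-major seventh chord.
The lowest note is D, the third of the chord, so this is first inversion (figured bass 6/5).

B minor-major seventh, first inversion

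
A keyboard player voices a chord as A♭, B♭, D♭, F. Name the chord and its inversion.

The pitch classes Ab, Bb, Db, F arrange in thirds as Bb–Db–F–Ab: a Bb minor seventh chord.
With the seventh (Ab) in the bass, the chord is in third inversion (figured bass 4/2).

Bb minor seventh, third inversion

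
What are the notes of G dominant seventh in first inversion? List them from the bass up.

B, D, F, G

Spelling G dominant seventh: G–B–D–F. In first inversion the third is bass, giving B, D, F, G from the bottom.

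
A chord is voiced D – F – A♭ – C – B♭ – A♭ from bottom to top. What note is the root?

Bb

Reordering D, F, Ab, C, Bb into stacked thirds gives Bb–D–F–Ab–C; the bottom of that stack, Bb, is the root.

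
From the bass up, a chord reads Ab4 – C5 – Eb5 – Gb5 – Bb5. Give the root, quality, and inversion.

Ab dominant ninth, root position

The distinct note names are Ab, C, Eb, Gb, Bb. Stacked in thirds they read Ab–C–Eb–Gb–Bb, which is a dominant ninth chord on Ab.
With the root (Ab) in the bass, the chord is in root position.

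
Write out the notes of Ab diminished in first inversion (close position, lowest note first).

Cb, Ebb, Ab

The chord tones are Ab–Cb–Ebb. With the third (Cb) lowest for first inversion: Cb, Ebb, Ab.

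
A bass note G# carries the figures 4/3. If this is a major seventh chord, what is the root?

C#

The figures 4/3 mean the fifth of the chord is in the bass. If G# is the fifth of a major seventh chord, the root is C# (chord tones C#–E#–G#–B#).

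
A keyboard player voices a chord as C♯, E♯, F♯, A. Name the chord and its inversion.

F# minor-major seventh, second inversion

Reducing to letter names: C#, E#, F#, A. These stack in thirds as F#–A–C#–E# — an F# minor-major seventh chord.
C# is the fifth of F# minor-major seventh; fifth in the bass means second inversion (figured bass 4/3).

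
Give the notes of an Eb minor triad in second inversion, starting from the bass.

Bb, Eb, Gb

Spelling Eb minor: Eb–Gb–Bb. In second inversion the fifth is bass, giving Bb, Eb, Gb from the bottom.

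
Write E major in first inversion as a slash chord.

First inversion of E major has the third (G#) in the bass. As a slash chord: Emaj/G#.

Emaj/G#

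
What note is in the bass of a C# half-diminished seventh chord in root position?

In root position the root is lowest. For C# half-diminished seventh (C#–E–G–B) that is C#.

C#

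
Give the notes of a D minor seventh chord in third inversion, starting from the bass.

C, D, F, A

The chord tones are D–F–A–C. With the seventh (C) lowest for third inversion: C, D, F, A.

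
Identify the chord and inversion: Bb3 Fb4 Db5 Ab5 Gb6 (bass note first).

Reducing to letter names: Bb, Fb, Db, Ab, Gb. These stack in thirds as Gb–Bb–Db–Fb–Ab — a Gb dominant ninth chord.
The lowest note is Bb, the third of the chord, so this is first inversion.

Gb dominant ninth, first inversion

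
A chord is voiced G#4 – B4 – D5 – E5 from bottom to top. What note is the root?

Reordering G#, B, D, E into stacked thirds gives E–G#–B–D; the bottom of that stack, E, is the root.

E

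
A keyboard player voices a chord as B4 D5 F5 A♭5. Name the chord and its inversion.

The distinct note names are B, D, F, Ab. Stacked in thirds they read B–D–F–Ab, which is a diminished seventh chord on B.
The lowest note is B, the root of the chord, so this is root position (figured bass 7).

B diminished seventh, root position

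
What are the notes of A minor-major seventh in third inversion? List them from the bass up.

Spelling A minor-major seventh: A–C–E–G#. In third inversion the seventh is bass, giving G#, A, C, E from the bottom.

G#, A, C, E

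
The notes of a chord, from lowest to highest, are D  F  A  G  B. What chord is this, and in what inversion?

The pitch classes D, F, A, G, B arrange in thirds as G–B–D–F–A: a G dominant ninth chord.
With the fifth (D) in the bass, the chord is in second inversion.

G dominant ninth, second inversion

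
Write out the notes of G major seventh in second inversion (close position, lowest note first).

D, F#, G, B

G major seventh is G–B–D–F#. Second inversion puts the fifth (D) in the bass, with the remaining tones above: D, F#, G, B.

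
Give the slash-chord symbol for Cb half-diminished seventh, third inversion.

Cbø7/Bbb

Third inversion of Cb half-diminished seventh has the seventh (Bbb) in the bass. As a slash chord: Cbø7/Bbb.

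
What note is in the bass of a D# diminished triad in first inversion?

In first inversion the third is lowest. For D# diminished (D#–F#–A) that is F#.

F#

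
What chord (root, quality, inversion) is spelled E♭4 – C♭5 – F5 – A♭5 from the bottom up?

F half-diminished seventh, third inversion

Reducing to letter names: Eb, Cb, F, Ab. These stack in thirds as F–Ab–Cb–Eb — an F half-diminished seventh chord.
With the seventh (Eb) in the bass, the chord is in third inversion (figured bass 4/2).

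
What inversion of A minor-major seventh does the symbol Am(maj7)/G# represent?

Am(maj7)/G# means A minor-major seventh with G# in the bass. G# is the seventh of A minor-major seventh (A–C–E–G#), so this is third inversion.

third inversion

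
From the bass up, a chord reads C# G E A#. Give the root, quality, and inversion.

The distinct note names are C#, G, E, A#. Stacked in thirds they read A#–C#–E–G, which is a diminished seventh chord on A#.
The lowest note is C#, the third of the chord, so this is first inversion (figured bass 6/5).

A# diminished seventh, first inversion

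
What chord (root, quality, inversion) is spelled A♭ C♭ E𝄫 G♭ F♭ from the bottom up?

Reducing to letter names: Ab, Cb, Ebb, Gb, Fb. These stack in thirds as Fb–Ab–Cb–Ebb–Gb — an Fb dominant ninth chord.
The lowest note is Ab, the third of the chord, so this is first inversion.

Fb dominant ninth, first inversion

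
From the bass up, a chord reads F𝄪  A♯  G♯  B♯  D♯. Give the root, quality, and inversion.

Reducing to letter names: F##, A#, G#, B#, D#. These stack in thirds as G#–B#–D#–F##–A# — a G# major ninth chord.
The lowest note is F##, the seventh of the chord, so this is third inversion.

G# major ninth, third inversion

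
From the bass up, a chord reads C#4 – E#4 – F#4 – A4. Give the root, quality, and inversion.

The distinct note names are C#, E#, F#, A. Stacked in thirds they read F#–A–C#–E#, which is a minor-major seventh chord on F#.
With the fifth (C#) in the bass, the chord is in second inversion (figured bass 4/3).

F# minor-major seventh, second inversion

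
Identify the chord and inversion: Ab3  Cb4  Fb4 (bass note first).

The distinct note names are Ab, Cb, Fb. Stacked in thirds they read Fb–Ab–Cb, which is a major triad on Fb.
The lowest note is Ab, the third of the chord, so this is first inversion (figured bass 6).

Fb major, first inversion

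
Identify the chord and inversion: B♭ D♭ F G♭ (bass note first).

Reducing to letter names: Bb, Db, F, Gb. These stack in thirds as Gb–Bb–Db–F — a Gb major seventh chord.
The lowest note is Bb, the third of the chord, so this is first inversion (figured bass 6/5).

Gb major seventh, first inversion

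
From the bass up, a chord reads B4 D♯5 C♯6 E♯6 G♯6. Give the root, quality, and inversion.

The distinct note names are B, D#, C#, E#, G#. Stacked in thirds they read C#–E#–G#–B–D#, which is a dominant ninth chord on C#.
B is the seventh of C# dominant ninth; seventh in the bass means third inversion.

C# dominant ninth, third inversion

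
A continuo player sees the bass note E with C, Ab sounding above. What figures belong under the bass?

6/4

The notes E, C, Ab stack in thirds as Ab–C–E — an Ab augmented triad. The bass E is the fifth, so this is second inversion: figured 6/4.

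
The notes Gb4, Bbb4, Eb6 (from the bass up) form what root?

Gb, Bbb, Eb are the tones of an Eb diminished triad (Eb–Gb–Bbb), making Eb the root.

Eb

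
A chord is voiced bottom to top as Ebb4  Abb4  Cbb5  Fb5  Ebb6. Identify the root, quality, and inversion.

Fb half-diminished seventh, third inversion

Reducing to letter names: Ebb, Abb, Cbb, Fb. These stack in thirds as Fb–Abb–Cbb–Ebb — an Fb half-diminished seventh chord.
The lowest note is Ebb, the seventh of the chord, so this is third inversion (figured bass 4/2).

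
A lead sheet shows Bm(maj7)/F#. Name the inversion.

second inversion

Bm(maj7)/F# means B minor-major seventh with F# in the bass. F# is the fifth of B minor-major seventh (B–D–F#–A#), so this is second inversion.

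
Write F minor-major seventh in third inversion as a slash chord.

Third inversion of F minor-major seventh has the seventh (E) in the bass. As a slash chord: Fm(maj7)/E.

Fm(maj7)/E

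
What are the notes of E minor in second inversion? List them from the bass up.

E minor is E–G–B. Second inversion puts the fifth (B) in the bass, with the remaining tones above: B, E, G.

B, E, G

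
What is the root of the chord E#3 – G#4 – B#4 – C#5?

C#

The distinct letter names are E#, G#, B#, C#. Arranged as a stack of thirds they read C#–E#–G#–B#, so C# is the root (a C# major seventh chord).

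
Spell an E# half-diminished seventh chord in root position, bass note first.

Spelling E# half-diminished seventh: E#–G#–B–D#. In root position the root is bass, giving E#, G#, B, D# from the bottom.

E#, G#, B, D#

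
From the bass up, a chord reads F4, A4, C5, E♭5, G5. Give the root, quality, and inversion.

The distinct note names are F, A, C, Eb, G. Stacked in thirds they read F–A–C–Eb–G, which is a dominant ninth chord on F.
The lowest note is F, the root of the chord, so this is root position.

F dominant ninth, root position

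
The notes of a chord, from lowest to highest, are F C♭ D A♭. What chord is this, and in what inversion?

D diminished seventh, first inversion

The pitch classes F, Cb, D, Ab arrange in thirds as D–F–Ab–Cb: a D diminished seventh chord.
With the third (F) in the bass, the chord is in first inversion (figured bass 6/5).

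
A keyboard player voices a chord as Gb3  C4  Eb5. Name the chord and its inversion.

C diminished, second inversion

The distinct note names are Gb, C, Eb. Stacked in thirds they read C–Eb–Gb, which is a diminished triad on C.
The lowest note is Gb, the fifth of the chord, so this is second inversion (figured bass 6/4).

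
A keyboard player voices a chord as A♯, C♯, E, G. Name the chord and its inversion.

The distinct note names are A#, C#, E, G. Stacked in thirds they read A#–C#–E–G, which is a diminished seventh chord on A#.
With the root (A#) in the bass, the chord is in root position (figured bass 7).

A# diminished seventh, root position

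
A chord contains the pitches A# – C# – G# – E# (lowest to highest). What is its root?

The distinct letter names are A#, C#, G#, E#. Arranged as a stack of thirds they read A#–C#–E#–G#, so A# is the root (an A# minor seventh chord).

A#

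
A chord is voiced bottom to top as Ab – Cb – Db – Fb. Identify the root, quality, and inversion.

The pitch classes Ab, Cb, Db, Fb arrange in thirds as Db–Fb–Ab–Cb: a Db minor seventh chord.
The lowest note is Ab, the fifth of the chord, so this is second inversion (figured bass 4/3).

Db minor seventh, second inversion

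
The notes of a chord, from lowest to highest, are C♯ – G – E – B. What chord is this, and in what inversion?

C# half-diminished seventh, root position

The pitch classes C#, G, E, B arrange in thirds as C#–E–G–B: a C# half-diminished seventh chord.
The lowest note is C#, the root of the chord, so this is root position (figured bass 7).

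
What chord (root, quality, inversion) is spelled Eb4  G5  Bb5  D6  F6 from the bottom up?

The pitch classes Eb, G, Bb, D, F arrange in thirds as Eb–G–Bb–D–F: an Eb major ninth chord.
Eb is the root of Eb major ninth; root in the bass means root position.

Eb major ninth, root position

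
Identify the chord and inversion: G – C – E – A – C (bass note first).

The distinct note names are G, C, E, A. Stacked in thirds they read A–C–E–G, which is a minor seventh chord on A.
With the seventh (G) in the bass, the chord is in third inversion (figured bass 4/2).

A minor seventh, third inversion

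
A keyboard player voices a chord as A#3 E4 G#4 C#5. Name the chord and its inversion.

A# half-diminished seventh, root position

Reducing to letter names: A#, E, G#, C#. These stack in thirds as A#–C#–E–G# — an A# half-diminished seventh chord.
A# is the root of A# half-diminished seventh; root in the bass means root position (figured bass 7).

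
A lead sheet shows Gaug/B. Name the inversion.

first inversion

Gaug/B means G augmented with B in the bass. B is the third of G augmented (G–B–D#), so this is first inversion.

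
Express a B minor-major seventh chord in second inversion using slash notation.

Second inversion of B minor-major seventh has the fifth (F#) in the bass. As a slash chord: Bm(maj7)/F#.

Bm(maj7)/F#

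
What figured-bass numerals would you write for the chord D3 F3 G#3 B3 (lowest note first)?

The notes D, F, G#, B stack in thirds as G#–B–D–F — a G# diminished seventh chord. The bass D is the fifth, so this is second inversion: figured 4/3.

4/3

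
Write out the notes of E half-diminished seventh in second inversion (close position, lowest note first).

The chord tones are E–G–Bb–D. With the fifth (Bb) lowest for second inversion: Bb, D, E, G.

Bb, D, E, G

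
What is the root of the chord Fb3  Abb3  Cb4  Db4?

Db

Reordering Fb, Abb, Cb, Db into stacked thirds gives Db–Fb–Abb–Cb; the bottom of that stack, Db, is the root.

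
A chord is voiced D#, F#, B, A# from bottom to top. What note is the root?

The distinct letter names are D#, F#, B, A#. Arranged as a stack of thirds they read B–D#–F#–A#, so B is the root (a B major seventh chord).

B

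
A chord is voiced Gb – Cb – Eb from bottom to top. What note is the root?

Gb, Cb, Eb are the tones of a Cb major triad (Cb–Eb–Gb), making Cb the root.

Cb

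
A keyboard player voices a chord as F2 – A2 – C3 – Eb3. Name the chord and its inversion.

F dominant seventh, root position

The pitch classes F, A, C, Eb arrange in thirds as F–A–C–Eb: an F dominant seventh chord.
F is the root of F dominant seventh; root in the bass means root position (figured bass 7).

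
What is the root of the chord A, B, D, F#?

B

The distinct letter names are A, B, D, F#. Arranged as a stack of thirds they read B–D–F#–A, so B is the root (a B minor seventh chord).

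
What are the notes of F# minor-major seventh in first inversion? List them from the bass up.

The chord tones are F#–A–C#–E#. With the third (A) lowest for first inversion: A, C#, E#, F#.

A, C#, E#, F#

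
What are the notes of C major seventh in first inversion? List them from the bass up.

E, G, B, C

C major seventh is C–E–G–B. First inversion puts the third (E) in the bass, with the remaining tones above: E, G, B, C.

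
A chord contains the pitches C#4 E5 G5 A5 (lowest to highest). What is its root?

A

The distinct letter names are C#, E, G, A. Arranged as a stack of thirds they read A–C#–E–G, so A is the root (an A dominant seventh chord).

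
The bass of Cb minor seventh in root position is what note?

Cb

The root of Cb minor seventh (Cb–Ebb–Gb–Bbb) is Cb; that is the bass in root position.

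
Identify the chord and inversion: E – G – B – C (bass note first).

C major seventh, first inversion

Reducing to letter names: E, G, B, C. These stack in thirds as C–E–G–B — a C major seventh chord.
With the third (E) in the bass, the chord is in first inversion (figured bass 6/5).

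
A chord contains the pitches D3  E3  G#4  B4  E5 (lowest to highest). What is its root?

Reordering D, E, G#, B into stacked thirds gives E–G#–B–D; the bottom of that stack, E, is the root.

E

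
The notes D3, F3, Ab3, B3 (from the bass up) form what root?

B

D, F, Ab, B are the tones of a B diminished seventh chord (B–D–F–Ab), making B the root.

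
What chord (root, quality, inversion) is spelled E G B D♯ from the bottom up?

Reducing to letter names: E, G, B, D#. These stack in thirds as E–G–B–D# — an E minor-major seventh chord.
With the root (E) in the bass, the chord is in root position (figured bass 7).

E minor-major seventh, root position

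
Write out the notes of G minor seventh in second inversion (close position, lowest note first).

G minor seventh is G–Bb–D–F. Second inversion puts the fifth (D) in the bass, with the remaining tones above: D, F, G, Bb.

D, F, G, Bb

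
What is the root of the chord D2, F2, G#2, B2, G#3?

The distinct letter names are D, F, G#, B. Arranged as a stack of thirds they read G#–B–D–F, so G# is the root (a G# diminished seventh chord).

G#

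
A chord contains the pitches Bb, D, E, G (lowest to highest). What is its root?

The distinct letter names are Bb, D, E, G. Arranged as a stack of thirds they read E–G–Bb–D, so E is the root (an E half-diminished seventh chord).

E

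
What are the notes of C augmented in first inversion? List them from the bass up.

Spelling C augmented: C–E–G#. In first inversion the third is bass, giving E, G#, C from the bottom.

E, G#, C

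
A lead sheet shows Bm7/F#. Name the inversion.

second inversion

Bm7/F# means B minor seventh with F# in the bass. F# is the fifth of B minor seventh (B–D–F#–A), so this is second inversion.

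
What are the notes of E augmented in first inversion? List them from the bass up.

G#, B#, E

E augmented is E–G#–B#. First inversion puts the third (G#) in the bass, with the remaining tones above: G#, B#, E.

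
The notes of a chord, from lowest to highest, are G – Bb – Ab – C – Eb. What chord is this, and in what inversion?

The pitch classes G, Bb, Ab, C, Eb arrange in thirds as Ab–C–Eb–G–Bb: an Ab major ninth chord.
The lowest note is G, the seventh of the chord, so this is third inversion.

Ab major ninth, third inversion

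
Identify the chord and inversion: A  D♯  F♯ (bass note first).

Reducing to letter names: A, D#, F#. These stack in thirds as D#–F#–A — a D# diminished triad.
The lowest note is A, the fifth of the chord, so this is second inversion (figured bass 6/4).

D# diminished, second inversion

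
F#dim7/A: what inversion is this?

first inversion

F#dim7/A means F# diminished seventh with A in the bass. A is the third of F# diminished seventh (F#–A–C–Eb), so this is first inversion.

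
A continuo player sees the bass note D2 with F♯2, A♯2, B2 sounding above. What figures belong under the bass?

6/5

The notes D, F#, A#, B stack in thirds as B–D–F#–A# — a B minor-major seventh chord. The bass D is the third, so this is first inversion: figured 6/5.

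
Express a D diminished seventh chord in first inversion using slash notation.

First inversion of D diminished seventh has the third (F) in the bass. As a slash chord: Ddim7/F.

Ddim7/F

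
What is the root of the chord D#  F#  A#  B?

Reordering D#, F#, A#, B into stacked thirds gives B–D#–F#–A#; the bottom of that stack, B, is the root.

B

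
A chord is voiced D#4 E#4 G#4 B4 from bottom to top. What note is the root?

E#

The distinct letter names are D#, E#, G#, B. Arranged as a stack of thirds they read E#–G#–B–D#, so E# is the root (an E# half-diminished seventh chord).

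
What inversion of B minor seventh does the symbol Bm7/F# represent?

Bm7/F# means B minor seventh with F# in the bass. F# is the fifth of B minor seventh (B–D–F#–A), so this is second inversion.

second inversion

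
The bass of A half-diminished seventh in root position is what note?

In root position the root is lowest. For A half-diminished seventh (A–C–Eb–G) that is A.

A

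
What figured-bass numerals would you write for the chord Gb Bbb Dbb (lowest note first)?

5/3

The notes Gb, Bbb, Dbb stack in thirds as Gb–Bbb–Dbb — a Gb diminished triad. The bass Gb is the root, so this is root position: figured 5/3.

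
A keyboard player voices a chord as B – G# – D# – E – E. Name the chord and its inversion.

Reducing to letter names: B, G#, D#, E. These stack in thirds as E–G#–B–D# — an E major seventh chord.
B is the fifth of E major seventh; fifth in the bass means second inversion (figured bass 4/3).

E major seventh, second inversion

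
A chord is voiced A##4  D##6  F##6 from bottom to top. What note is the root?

A##, D##, F## are the tones of a D## minor triad (D##–F##–A##), making D## the root.

D##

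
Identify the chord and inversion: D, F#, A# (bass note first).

D augmented, root position

Reducing to letter names: D, F#, A#. These stack in thirds as D–F#–A# — a D augmented triad.
D is the root of D augmented; root in the bass means root position (figured bass 5/3).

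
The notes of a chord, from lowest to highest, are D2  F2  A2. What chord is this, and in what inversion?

D minor, root position

The pitch classes D, F, A arrange in thirds as D–F–A: a D minor triad.
With the root (D) in the bass, the chord is in root position (figured bass 5/3).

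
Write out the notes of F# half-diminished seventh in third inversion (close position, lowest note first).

E, F#, A, C

F# half-diminished seventh is F#–A–C–E. Third inversion puts the seventh (E) in the bass, with the remaining tones above: E, F#, A, C.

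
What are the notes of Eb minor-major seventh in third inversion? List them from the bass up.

Spelling Eb minor-major seventh: Eb–Gb–Bb–D. In third inversion the seventh is bass, giving D, Eb, Gb, Bb from the bottom.

D, Eb, Gb, Bb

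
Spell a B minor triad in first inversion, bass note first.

D, F#, B

B minor is B–D–F#. First inversion puts the third (D) in the bass, with the remaining tones above: D, F#, B.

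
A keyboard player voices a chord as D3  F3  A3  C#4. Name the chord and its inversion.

D minor-major seventh, root position

The pitch classes D, F, A, C# arrange in thirds as D–F–A–C#: a D minor-major seventh chord.
The lowest note is D, the root of the chord, so this is root position (figured bass 7).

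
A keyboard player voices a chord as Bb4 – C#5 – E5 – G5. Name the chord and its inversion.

The distinct note names are Bb, C#, E, G. Stacked in thirds they read C#–E–G–Bb, which is a diminished seventh chord on C#.
With the seventh (Bb) in the bass, the chord is in third inversion (figured bass 4/2).

C# diminished seventh, third inversion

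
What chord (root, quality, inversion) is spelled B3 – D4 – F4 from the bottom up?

The pitch classes B, D, F arrange in thirds as B–D–F: a B diminished triad.
The lowest note is B, the root of the chord, so this is root position (figured bass 5/3).

B diminished, root position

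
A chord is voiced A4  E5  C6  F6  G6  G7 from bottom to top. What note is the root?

Reordering A, E, C, F, G into stacked thirds gives F–A–C–E–G; the bottom of that stack, F, is the root.

F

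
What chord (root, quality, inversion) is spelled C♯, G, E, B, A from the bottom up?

The distinct note names are C#, G, E, B, A. Stacked in thirds they read A–C#–E–G–B, which is a dominant ninth chord on A.
With the third (C#) in the bass, the chord is in first inversion.

A dominant ninth, first inversion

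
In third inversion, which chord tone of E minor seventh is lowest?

D

In third inversion the seventh is lowest. For E minor seventh (E–G–B–D) that is D.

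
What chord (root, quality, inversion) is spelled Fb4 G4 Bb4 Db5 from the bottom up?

G diminished seventh, third inversion

The pitch classes Fb, G, Bb, Db arrange in thirds as G–Bb–Db–Fb: a G diminished seventh chord.
Fb is the seventh of G diminished seventh; seventh in the bass means third inversion (figured bass 4/2).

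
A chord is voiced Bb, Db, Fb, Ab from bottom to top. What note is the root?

Bb, Db, Fb, Ab are the tones of a Bb half-diminished seventh chord (Bb–Db–Fb–Ab), making Bb the root.

Bb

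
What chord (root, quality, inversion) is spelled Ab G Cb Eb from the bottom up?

Ab minor-major seventh, root position

Reducing to letter names: Ab, G, Cb, Eb. These stack in thirds as Ab–Cb–Eb–G — an Ab minor-major seventh chord.
With the root (Ab) in the bass, the chord is in root position (figured bass 7).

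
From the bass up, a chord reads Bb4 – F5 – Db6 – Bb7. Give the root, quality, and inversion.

Bb minor, root position

The pitch classes Bb, F, Db arrange in thirds as Bb–Db–F: a Bb minor triad.
With the root (Bb) in the bass, the chord is in root position (figured bass 5/3).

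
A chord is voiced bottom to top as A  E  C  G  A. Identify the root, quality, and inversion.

The pitch classes A, E, C, G arrange in thirds as A–C–E–G: an A minor seventh chord.
A is the root of A minor seventh; root in the bass means root position (figured bass 7).

A minor seventh, root position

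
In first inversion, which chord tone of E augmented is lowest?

E augmented is E–G#–B#. First inversion places the third in the bass: G#.

G#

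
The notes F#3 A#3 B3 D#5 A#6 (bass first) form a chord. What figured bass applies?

4/3

The notes F#, A#, B, D# stack in thirds as B–D#–F#–A# — a B major seventh chord. The bass F# is the fifth, so this is second inversion: figured 4/3.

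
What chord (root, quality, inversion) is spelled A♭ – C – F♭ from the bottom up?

Fb augmented, first inversion

The pitch classes Ab, C, Fb arrange in thirds as Fb–Ab–C: an Fb augmented triad.
The lowest note is Ab, the third of the chord, so this is first inversion (figured bass 6).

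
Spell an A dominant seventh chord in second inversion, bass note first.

The chord tones are A–C#–E–G. With the fifth (E) lowest for second inversion: E, G, A, C#.

E, G, A, C#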